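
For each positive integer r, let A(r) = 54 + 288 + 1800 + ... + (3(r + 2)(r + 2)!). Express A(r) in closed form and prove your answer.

A(r) = 3(r + 3)! - 18

We claim A(r) = 3(r + 3)! - 18 for all r ≥ 1.
Base case (r = 1): A(1) = 54, and the closed form gives 54. They agree.
Inductive step: suppose the statement holds for some j ≥ 1, so A(j) = 3(j + 3)! - 18.
Then A(j+1) = A(j) + (3(j + 3)(j + 3)!) = (3(j + 3)! - 18) + (3(j + 3)(j + 3)!).
Simplifying, A(j+1) = 3((j+1) + 3)! - 18,
which is the closed form with r = j+1.
By the principle of mathematical induction, the result holds for all r ≥ 1.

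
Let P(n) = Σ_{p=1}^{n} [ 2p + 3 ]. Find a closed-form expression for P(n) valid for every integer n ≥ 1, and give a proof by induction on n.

P(n) = n(n + 4)

We claim P(n) = n(n + 4) for all n ≥ 1.
For the base case n = 1: P(1) = 5, and the closed form gives 5. They agree.
Inductive step: suppose the statement holds for some p ≥ 1, so P(p) = p(p + 4).
Then P(p+1) = P(p) + (2p + 5) = (p(p + 4)) + (2p + 5).
Simplifying, P(p+1) = (p + 1)(p + 5) = (p+1)((p+1) + 4),
which is the closed form with n = p+1.
By the principle of mathematical induction, the result holds for all n ≥ 1.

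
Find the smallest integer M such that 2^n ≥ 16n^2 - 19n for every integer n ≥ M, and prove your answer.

At n = 10: 1024 < 1410, so the inequality fails and M ≥ 11. We prove 2^n ≥ 16n^2 - 19n for all n ≥ 11.
When n = 11: 2^n = 2048 and 16n^2 - 19n = 1727, so 2048 ≥ 1727.
Suppose the result is true for n = k, so 2^k ≥ 16k^2 - 19k.
Then 2^(k + 1) = 2·(2^k) ≥ 2·(16k^2 - 19k).
Also, for k ≥ 11 we have 2·(16k^2 - 19k) ≥ 16(k+1)^2 - 19(k+1), since 2·(16k^2 - 19k) − (16(k+1)^2 - 19(k+1)) = 16k^2 - 51k + 3, which is nonnegative for all k ≥ 11.
Combining, 2^(k + 1) ≥ 16(k+1)^2 - 19(k+1).
Hence, by induction on n, the claim holds for every n ≥ 11.
Hence the smallest such M is 11.

M = 11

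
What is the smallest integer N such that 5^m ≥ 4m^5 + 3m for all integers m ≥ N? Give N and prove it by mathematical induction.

At m = 6: 15625 < 31122, so the inequality fails and N ≥ 7. We prove 5^m ≥ 4m^5 + 3m for all m ≥ 7.
Base case (m = 7): 5^m = 78125 and 4m^5 + 3m = 67249, so 78125 ≥ 67249.
For the inductive step, assume it holds for an arbitrary r ≥ 7, so 5^r ≥ 4r^5 + 3r.
Then 5^(r + 1) = 5·(5^r) ≥ 5·(4r^5 + 3r).
Also, for r ≥ 7 we have 5·(4r^5 + 3r) ≥ 4(r+1)^5 + 3(r+1), since 5·(4r^5 + 3r) − (4(r+1)^5 + 3(r+1)) = 16r^5 - 20r^4 - 40r^3 - 40r^2 - 8r - 7, which is nonnegative for all r ≥ 7.
Combining, 5^(r + 1) ≥ 4(r+1)^5 + 3(r+1).
Hence, by induction on m, the claim holds for every m ≥ 7.
Hence the smallest such N is 7.

N = 7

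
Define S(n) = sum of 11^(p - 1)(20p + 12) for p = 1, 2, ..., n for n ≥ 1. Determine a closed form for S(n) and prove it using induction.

We claim S(n) = 11^n(2n + 1) - 1 for all n ≥ 1.
Base step (n = 1): S(1) = 32, and the closed form gives 32. They agree.
Inductive step: assume the claim holds for n = p, so S(p) = 11^p(2p + 1) - 1.
Then S(p+1) = S(p) + (11^p(20p + 32)) = (11^p(2p + 1) - 1) + (11^p(20p + 32)).
Simplifying, S(p+1) = 22·11^p·p + 33·11^p - 1 = 11^(p+1)(2(p+1) + 1) - 1,
which is the closed form with n = p+1.
This completes the induction.

S(n) = 11^n(2n + 1) - 1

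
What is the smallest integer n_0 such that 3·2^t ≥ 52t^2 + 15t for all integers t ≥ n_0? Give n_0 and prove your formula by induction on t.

At t = 11: 6144 < 6457, so the inequality fails and n_0 ≥ 12. We prove 3·2^t ≥ 52t^2 + 15t for all t ≥ 12.
Base step (t = 12): 3·2^t = 12288 and 52t^2 + 15t = 7668, so 12288 ≥ 7668.
Inductive step: suppose the statement holds for some p ≥ 12, so 3·2^p ≥ 52p^2 + 15p.
Then 3·2^(p + 1) = 2·(3·2^p) ≥ 2·(52p^2 + 15p).
Also, for p ≥ 12 we have 2·(52p^2 + 15p) ≥ 52(p+1)^2 + 15(p+1), since 2·(52p^2 + 15p) − (52(p+1)^2 + 15(p+1)) = 52p^2 - 89p - 67, which is nonnegative for all p ≥ 12.
Combining, 3·2^(p + 1) ≥ 52(p+1)^2 + 15(p+1).
This completes the induction.
Hence the smallest such n_0 is 12.

n_0 = 12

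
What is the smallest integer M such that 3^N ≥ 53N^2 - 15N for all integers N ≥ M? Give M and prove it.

M = 8

At N = 7: 2187 < 2492, so the inequality fails and M ≥ 8. We prove 3^N ≥ 53N^2 - 15N for all N ≥ 8.
Base step (N = 8): 3^N = 6561 and 53N^2 - 15N = 3272, so 6561 ≥ 3272.
Inductive step: assume the claim holds for N = r, so 3^r ≥ 53r^2 - 15r.
Then 3^(r + 1) = 3·(3^r) ≥ 3·(53r^2 - 15r).
Also, for r ≥ 8 we have 3·(53r^2 - 15r) ≥ 53(r+1)^2 - 15(r+1), since 3·(53r^2 - 15r) − (53(r+1)^2 - 15(r+1)) = 106r^2 - 136r - 38, which is nonnegative for all r ≥ 8.
Combining, 3^(r + 1) ≥ 53(r+1)^2 - 15(r+1).
This completes the induction.
Hence the smallest such M is 8.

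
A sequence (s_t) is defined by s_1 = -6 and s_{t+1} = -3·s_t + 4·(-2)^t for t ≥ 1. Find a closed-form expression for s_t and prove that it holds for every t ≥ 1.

Computing the first terms: s_1 = -6, s_2 = 10, s_3 = -14. This suggests s_t = (-2)^(t + 2) + 2(-3)^(t - 1).
Base step (t = 1): the formula gives -6 = -6 = s_1.
Inductive step: assume the claim holds for t = m, so s_m = (-2)^(m + 2) + 2(-3)^(m - 1).
Then s_{m+1} = -3·s_m + 4·(-2)^m = -3·((-2)^(m + 2) + 2(-3)^(m - 1)) + 4·(-2)^m = (-2)^(m + 3) + 2(-3)^m = (-2)^((m+1) + 2) + 2(-3)^((m+1) - 1),
which is the claimed formula at t = m+1.
This completes the induction.

s_t = (-2)^(t + 2) + 2(-3)^(t - 1)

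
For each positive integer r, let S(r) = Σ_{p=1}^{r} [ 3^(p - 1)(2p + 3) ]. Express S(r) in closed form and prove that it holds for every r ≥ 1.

S(r) = 3^r(r + 1) - 1

We claim S(r) = 3^r(r + 1) - 1 for all r ≥ 1.
Base case (r = 1): S(1) = 5, and the closed form gives 5. They agree.
Inductive step: assume the claim holds for r = p, so S(p) = 3^p(p + 1) - 1.
Then S(p+1) = S(p) + (3^p(2p + 5)) = (3^p(p + 1) - 1) + (3^p(2p + 5)).
Simplifying, S(p+1) = 3·3^p·p + 6·3^p - 1 = 3^(p+1)((p+1) + 1) - 1,
which is the closed form with r = p+1.
This completes the induction.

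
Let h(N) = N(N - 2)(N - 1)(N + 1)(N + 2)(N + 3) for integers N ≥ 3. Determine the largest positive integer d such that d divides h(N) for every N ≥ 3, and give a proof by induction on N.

Computing the first values: h(3) = 720 and h(4) = 5040; gcd(720, 5040) = 720, so d ≤ 720.
We prove 720 | N(N - 2)(N - 1)(N + 1)(N + 2)(N + 3) for all N ≥ 3 by induction on N.
Base step (N = 3): h(3) = 720 = 720·(1), so 720 | h(3).
Inductive step: assume the claim holds for N = i, i.e. 720 | h(i). Then
h(i+1) − h(i) = (i-1)·i·(i+1)·(i+2)·(i+3)·(i+4) − (i-2)·(i-1)·i·(i+1)·(i+2)·(i+3) = (i-1)·i·(i+1)·(i+2)·(i+3)·[(i+4) − (i-2)] = 6·(i-1)·i·(i+1)·(i+2)·(i+3). The product of 5 consecutive integers is divisible by (5)! = 120, so h(i+1) − h(i) is divisible by 6·120 = 720. By the inductive hypothesis 720 | h(i), hence 720 | h(i+1).
This completes the induction.
Therefore the largest such d is 720.

d = 720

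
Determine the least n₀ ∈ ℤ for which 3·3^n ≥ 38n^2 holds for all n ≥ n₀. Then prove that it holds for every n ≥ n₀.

At n = 5: 729 < 950, so the inequality fails and n₀ ≥ 6. We prove 3·3^n ≥ 38n^2 for all n ≥ 6.
For the base case n = 6: 3·3^n = 2187 and 38n^2 = 1368, so 2187 ≥ 1368.
Inductive step: assume the claim holds for n = j, so 3·3^j ≥ 38j^2.
Then 3·3^(j + 1) = 3·(3·3^j) ≥ 3·(38j^2).
Also, for j ≥ 6 we have 3·(38j^2) ≥ 38(j+1)^2, since 3 ≥ (1 + 1/j)^2 for all j ≥ 6.
Combining, 3·3^(j + 1) ≥ 38(j+1)^2.
By the principle of mathematical induction, the result holds for all n ≥ 6.
Hence the smallest such n₀ is 6.

n₀ = 6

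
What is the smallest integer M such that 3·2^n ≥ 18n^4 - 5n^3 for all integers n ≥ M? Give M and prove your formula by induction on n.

M = 20

At n = 19: 1572864 < 2311483, so the inequality fails and M ≥ 20. We prove 3·2^n ≥ 18n^4 - 5n^3 for all n ≥ 20.
Base step (n = 20): 3·2^n = 3145728 and 18n^4 - 5n^3 = 2840000, so 3145728 ≥ 2840000.
For the inductive step, assume it holds for an arbitrary m ≥ 20, so 3·2^m ≥ 18m^4 - 5m^3.
Then 3·2^(m + 1) = 2·(3·2^m) ≥ 2·(18m^4 - 5m^3).
Also, for m ≥ 20 we have 2·(18m^4 - 5m^3) ≥ 18(m+1)^4 - 5(m+1)^3, since 2·(18m^4 - 5m^3) − (18(m+1)^4 - 5(m+1)^3) = 18m^4 - 77m^3 - 93m^2 - 57m - 13, which is nonnegative for all m ≥ 20.
Combining, 3·2^(m + 1) ≥ 18(m+1)^4 - 5(m+1)^3.
By induction, the statement is established for all n ≥ 20.
Hence the smallest such M is 20.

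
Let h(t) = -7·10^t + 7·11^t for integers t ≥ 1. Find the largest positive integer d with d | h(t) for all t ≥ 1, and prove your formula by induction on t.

d = 7

Computing the first values: h(1) = 7 and h(2) = 147; gcd(7, 147) = 7, so d ≤ 7.
We prove 7 | -7·10^t + 7·11^t for all t ≥ 1 by induction on t.
Base case (t = 1): h(1) = 7 = 7·(1), so 7 | h(1).
Suppose the result is true for t = j, i.e. 7 | h(j). Then
h(j+1) − 11·h(j) = (-7·10^(j+1) + 7·11^(j+1)) − 11·(-7·10^j + 7·11^j) = (-7)·10^j·(10 − 11) = (7)·10^j. Since 7 | h(j) by the inductive hypothesis, 7 | 11·h(j); and 7 | 7 since 7 = 7·1. Therefore 7 | h(j+1).
By the principle of mathematical induction, the result holds for all t ≥ 1.
Therefore the largest such d is 7.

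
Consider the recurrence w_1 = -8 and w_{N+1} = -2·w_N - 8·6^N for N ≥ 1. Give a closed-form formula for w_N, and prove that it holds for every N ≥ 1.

w_N = (-2)^N - 6^N

Computing the first terms: w_1 = -8, w_2 = -32, w_3 = -224. This suggests w_N = (-2)^N - 6^N.
For the base case N = 1: the formula gives -8 = -8 = w_1.
For the inductive step, assume it holds for an arbitrary m ≥ 1, so w_m = (-2)^m - 6^m.
Then w_{m+1} = -2·w_m - 8·6^m = -2·((-2)^m - 6^m) - 8·6^m = (-2)^(m + 1) - 6^(m + 1),
which is the claimed formula at N = m+1.
By induction, the statement is established for all N ≥ 1.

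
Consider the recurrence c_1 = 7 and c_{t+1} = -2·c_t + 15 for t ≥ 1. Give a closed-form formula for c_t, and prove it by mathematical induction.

Computing the first terms: c_1 = 7, c_2 = 1, c_3 = 13. This suggests c_t = -(-2)^t + 5.
Base case (t = 1): the formula gives 7 = 7 = c_1.
Suppose the result is true for t = k, so c_k = -(-2)^k + 5.
Then c_{k+1} = -2·c_k + 15 = -2·(-(-2)^k + 5) + 15 = -(-2)^(k + 1) + 5,
which is the claimed formula at t = k+1.
By induction, the statement is established for all t ≥ 1.

c_t = -(-2)^t + 5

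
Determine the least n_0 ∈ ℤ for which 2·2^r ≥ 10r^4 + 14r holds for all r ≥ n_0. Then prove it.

n_0 = 20

At r = 19: 1048576 < 1303476, so the inequality fails and n_0 ≥ 20. We prove 2·2^r ≥ 10r^4 + 14r for all r ≥ 20.
Base step (r = 20): 2·2^r = 2097152 and 10r^4 + 14r = 1600280, so 2097152 ≥ 1600280.
Inductive step: suppose the statement holds for some p ≥ 20, so 2·2^p ≥ 10p^4 + 14p.
Then 2·2^(p + 1) = 2·(2·2^p) ≥ 2·(10p^4 + 14p).
Also, for p ≥ 20 we have 2·(10p^4 + 14p) ≥ 10(p+1)^4 + 14(p+1), since 2·(10p^4 + 14p) − (10(p+1)^4 + 14(p+1)) = 10p^4 - 40p^3 - 60p^2 - 26p - 24, which is nonnegative for all p ≥ 20.
Combining, 2·2^(p + 1) ≥ 10(p+1)^4 + 14(p+1).
This completes the induction.
Hence the smallest such n_0 is 20.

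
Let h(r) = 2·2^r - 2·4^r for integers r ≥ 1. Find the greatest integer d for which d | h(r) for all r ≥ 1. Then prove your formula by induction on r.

d = 4

Computing the first values: h(1) = -4 and h(2) = -24; gcd(-4, -24) = 4, so d ≤ 4.
We prove 4 | 2·2^r - 2·4^r for all r ≥ 1 by induction on r.
When r = 1: h(1) = -4 = 4·(-1), so 4 | h(1).
For the inductive step, assume it holds for an arbitrary m ≥ 1, i.e. 4 | h(m). Then
h(m+1) − 4·h(m) = (2·2^(m+1) - 2·4^(m+1)) − 4·(2·2^m - 2·4^m) = (2)·2^m·(2 − 4) = (-4)·2^m. Since 4 | h(m) by the inductive hypothesis, 4 | 4·h(m); and 4 | -4 since -4 = 4·-1. Therefore 4 | h(m+1).
This completes the induction.
Therefore the largest such d is 4.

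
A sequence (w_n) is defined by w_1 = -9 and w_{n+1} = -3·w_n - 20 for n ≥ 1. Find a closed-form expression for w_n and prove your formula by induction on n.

w_n = -4(-3)^(n - 1) - 5

Computing the first terms: w_1 = -9, w_2 = 7, w_3 = -41. This suggests w_n = -4(-3)^(n - 1) - 5.
Base case (n = 1): the formula gives -9 = -9 = w_1.
Inductive step: suppose the statement holds for some r ≥ 1, so w_r = -4(-3)^(r - 1) - 5.
Then w_{r+1} = -3·w_r - 20 = -3·(-4(-3)^(r - 1) - 5) - 20 = -4(-3)^r - 5 = -4(-3)^((r+1) - 1) - 5,
which is the claimed formula at n = r+1.
By induction, the statement is established for all n ≥ 1.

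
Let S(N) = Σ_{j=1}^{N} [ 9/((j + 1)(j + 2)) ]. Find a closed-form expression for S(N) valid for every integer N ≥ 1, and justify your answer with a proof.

We claim S(N) = 9N/(2(N + 2)) for all N ≥ 1.
Base step (N = 1): S(1) = 3/2, and the closed form gives 3/2. They agree.
Suppose the result is true for N = j, so S(j) = 9j/(2(j + 2)).
Then S(j+1) = S(j) + (9/((j + 2)(j + 3))) = (9j/(2(j + 2))) + (9/((j + 2)(j + 3))).
Simplifying, S(j+1) = 9(j + 1)/(2(j + 3)) = 9(j+1)/(2((j+1) + 2)),
which is the closed form with N = j+1.
By induction, the statement is established for all N ≥ 1.

S(N) = 9N/(2(N + 2))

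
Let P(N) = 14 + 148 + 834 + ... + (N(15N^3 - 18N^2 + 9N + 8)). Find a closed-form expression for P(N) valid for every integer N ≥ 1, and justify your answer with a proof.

We claim P(N) = N(N + 1)(3N^3 - N + 5) for all N ≥ 1.
When N = 1: P(1) = 14, and the closed form gives 14. They agree.
Inductive step: suppose the statement holds for some j ≥ 1, so P(j) = j(3j^4 + 3j^3 - j^2 + 4j + 5).
Then P(j+1) = P(j) + (15j^4 + 42j^3 + 45j^2 + 32j + 14) = (j(3j^4 + 3j^3 - j^2 + 4j + 5)) + (15j^4 + 42j^3 + 45j^2 + 32j + 14).
Simplifying, P(j+1) = (j + 1)(j + 2)(3j^3 + 9j^2 + 8j + 7) = (j+1)((j+1) + 1)(3(j+1)^3 - (j+1) + 5),
which is the closed form with N = j+1.
This completes the induction.

P(N) = N(N + 1)(3N^3 - N + 5)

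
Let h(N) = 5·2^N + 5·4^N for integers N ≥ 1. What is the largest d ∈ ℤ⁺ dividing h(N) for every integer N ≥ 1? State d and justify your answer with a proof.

d = 10

Computing the first values: h(1) = 30 and h(2) = 100; gcd(30, 100) = 10, so d ≤ 10.
We prove 10 | 5·2^N + 5·4^N for all N ≥ 1 by induction on N.
Base step (N = 1): h(1) = 30 = 10·(3), so 10 | h(1).
Inductive step: assume the claim holds for N = p, i.e. 10 | h(p). Then
h(p+1) − 4·h(p) = (5·2^(p+1) + 5·4^(p+1)) − 4·(5·2^p + 5·4^p) = (5)·2^p·(2 − 4) = (-10)·2^p. Since 10 | h(p) by the inductive hypothesis, 10 | 4·h(p); and 10 | -10 since -10 = 10·-1. Therefore 10 | h(p+1).
By induction, the statement is established for all N ≥ 1.
Therefore the largest such d is 10.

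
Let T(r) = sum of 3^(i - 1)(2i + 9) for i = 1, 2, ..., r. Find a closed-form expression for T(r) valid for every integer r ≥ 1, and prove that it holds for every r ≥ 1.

We claim T(r) = 3^r(r + 4) - 4 for all r ≥ 1.
Base step (r = 1): T(1) = 11, and the closed form gives 11. They agree.
Suppose the result is true for r = i, so T(i) = 3^i(i + 4) - 4.
Then T(i+1) = T(i) + (3^i(2i + 11)) = (3^i(i + 4) - 4) + (3^i(2i + 11)).
Simplifying, T(i+1) = 3·3^i·i + 15·3^i - 4 = 3^(i+1)((i+1) + 4) - 4,
which is the closed form with r = i+1.
Hence, by induction on r, the claim holds for every r ≥ 1.

T(r) = 3^r(r + 4) - 4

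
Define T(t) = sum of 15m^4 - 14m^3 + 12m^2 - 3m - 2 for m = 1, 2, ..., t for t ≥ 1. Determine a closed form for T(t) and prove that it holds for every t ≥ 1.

We claim T(t) = t(3t^4 + 4t^3 + 2t^2 + t - 2) for all t ≥ 1.
When t = 1: T(1) = 8, and the closed form gives 8. They agree.
Suppose the result is true for t = m, so T(m) = m(3m^4 + 4m^3 + 2m^2 + m - 2).
Then T(m+1) = T(m) + (15m^4 + 46m^3 + 60m^2 + 39m + 8) = (m(3m^4 + 4m^3 + 2m^2 + m - 2)) + (15m^4 + 46m^3 + 60m^2 + 39m + 8).
Simplifying, T(m+1) = (m + 1)(3m^4 + 16m^3 + 32m^2 + 29m + 8) = (m+1)(3(m+1)^4 + 4(m+1)^3 + 2(m+1)^2 + (m+1) - 2),
which is the closed form with t = m+1.
By induction, the statement is established for all t ≥ 1.

T(t) = t(3t^4 + 4t^3 + 2t^2 + t - 2)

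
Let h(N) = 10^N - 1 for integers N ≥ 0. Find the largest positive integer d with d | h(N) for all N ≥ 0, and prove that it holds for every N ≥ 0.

Computing the first values: h(0) = 0 and h(1) = 9; gcd(0, 9) = 9, so d ≤ 9.
We prove 9 | 10^N - 1 for all N ≥ 0 by induction on N.
For the base case N = 0: h(0) = 0 = 9·(0), so 9 | h(0).
Inductive step: assume the claim holds for N = j, i.e. 9 | h(j). Then
h(j+1) = 10^(j+1) - 1 = 10·(10^j - 1) + 9 = 10·h(j) + 9. The first term is divisible by 9 by the inductive hypothesis, and 9 is divisible by 9. Hence 9 | h(j+1).
By the principle of mathematical induction, the result holds for all N ≥ 0.
Therefore the largest such d is 9.

d = 9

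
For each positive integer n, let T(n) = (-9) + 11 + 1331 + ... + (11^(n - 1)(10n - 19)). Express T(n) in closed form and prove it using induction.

We claim T(n) = 11^n(n - 2) + 2 for all n ≥ 1.
For the base case n = 1: T(1) = -9, and the closed form gives -9. They agree.
Inductive step: assume the claim holds for n = m, so T(m) = 11^m(m - 2) + 2.
Then T(m+1) = T(m) + (11^m(10m - 9)) = (11^m(m - 2) + 2) + (11^m(10m - 9)).
Simplifying, T(m+1) = 11^(m + 1)m - 11^(m + 1) + 2 = 11^(m+1)((m+1) - 2) + 2,
which is the closed form with n = m+1.
This completes the induction.

T(n) = 11^n(n - 2) + 2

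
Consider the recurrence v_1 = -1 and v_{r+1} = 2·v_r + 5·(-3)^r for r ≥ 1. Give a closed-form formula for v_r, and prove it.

Computing the first terms: v_1 = -1, v_2 = -17, v_3 = 11. This suggests v_r = -(-3)^r - 2^(r + 1).
Base case (r = 1): the formula gives -1 = -1 = v_1.
Inductive step: suppose the statement holds for some i ≥ 1, so v_i = -(-3)^i - 2^(i + 1).
Then v_{i+1} = 2·v_i + 5·(-3)^i = 2·(-(-3)^i - 2^(i + 1)) + 5·(-3)^i = -(-3)^(i + 1) - 2^(i + 2) = -(-3)^(i+1) - 2^((i+1) + 1),
which is the claimed formula at r = i+1.
This completes the induction.

v_r = -(-3)^r - 2^(r + 1)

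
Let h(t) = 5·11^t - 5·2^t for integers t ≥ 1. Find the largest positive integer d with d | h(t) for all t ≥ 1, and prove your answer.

d = 45

Computing the first values: h(1) = 45 and h(2) = 585; gcd(45, 585) = 45, so d ≤ 45.
We prove 45 | 5·11^t - 5·2^t for all t ≥ 1 by induction on t.
When t = 1: h(1) = 45 = 45·(1), so 45 | h(1).
Inductive step: suppose the statement holds for some j ≥ 1, i.e. 45 | h(j). Then
h(j+1) − 11·h(j) = (5·11^(j+1) - 5·2^(j+1)) − 11·(5·11^j - 5·2^j) = (-5)·2^j·(2 − 11) = (45)·2^j. Since 45 | h(j) by the inductive hypothesis, 45 | 11·h(j); and 45 | 45 since 45 = 45·1. Therefore 45 | h(j+1).
Hence, by induction on t, the claim holds for every t ≥ 1.
Therefore the largest such d is 45.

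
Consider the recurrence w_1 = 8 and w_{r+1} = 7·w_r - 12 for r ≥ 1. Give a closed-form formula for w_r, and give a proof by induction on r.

w_r = 6·7^(r - 1) + 2

Computing the first terms: w_1 = 8, w_2 = 44, w_3 = 296. This suggests w_r = 6·7^(r - 1) + 2.
Base case (r = 1): the formula gives 8 = 8 = w_1.
Inductive step: suppose the statement holds for some m ≥ 1, so w_m = 6·7^(m - 1) + 2.
Then w_{m+1} = 7·w_m - 12 = 7·(6·7^(m - 1) + 2) - 12 = 6·7^m + 2 = 6·7^((m+1) - 1) + 2,
which is the claimed formula at r = m+1.
This completes the induction.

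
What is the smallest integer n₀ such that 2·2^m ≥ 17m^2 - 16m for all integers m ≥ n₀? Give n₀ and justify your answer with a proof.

n₀ = 10

At m = 9: 1024 < 1233, so the inequality fails and n₀ ≥ 10. We prove 2·2^m ≥ 17m^2 - 16m for all m ≥ 10.
Base case (m = 10): 2·2^m = 2048 and 17m^2 - 16m = 1540, so 2048 ≥ 1540.
Inductive step: suppose the statement holds for some p ≥ 10, so 2·2^p ≥ 17p^2 - 16p.
Then 2·2^(p + 1) = 2·(2·2^p) ≥ 2·(17p^2 - 16p).
Also, for p ≥ 10 we have 2·(17p^2 - 16p) ≥ 17(p+1)^2 - 16(p+1), since 2·(17p^2 - 16p) − (17(p+1)^2 - 16(p+1)) = 17p^2 - 50p - 1, which is nonnegative for all p ≥ 10.
Combining, 2·2^(p + 1) ≥ 17(p+1)^2 - 16(p+1).
By induction, the statement is established for all m ≥ 10.
Hence the smallest such n₀ is 10.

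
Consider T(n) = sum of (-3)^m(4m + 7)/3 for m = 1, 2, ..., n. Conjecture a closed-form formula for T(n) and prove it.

We claim T(n) = (-3)^n(n + 2) - 2 for all n ≥ 1.
Base step (n = 1): T(1) = -11, and the closed form gives -11. They agree.
Suppose the result is true for n = m, so T(m) = (-3)^m(m + 2) - 2.
Then T(m+1) = T(m) + ((-3)^m(-4m - 11)) = ((-3)^m(m + 2) - 2) + ((-3)^m(-4m - 11)).
Simplifying, T(m+1) = -3(-3)^m·m - 9(-3)^m - 2 = (-3)^(m+1)((m+1) + 2) - 2,
which is the closed form with n = m+1.
This completes the induction.

T(n) = (-3)^n(n + 2) - 2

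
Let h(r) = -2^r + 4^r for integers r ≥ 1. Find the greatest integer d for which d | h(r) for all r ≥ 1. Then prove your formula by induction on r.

Computing the first values: h(1) = 2 and h(2) = 12; gcd(2, 12) = 2, so d ≤ 2.
We prove 2 | -2^r + 4^r for all r ≥ 1 by induction on r.
Base step (r = 1): h(1) = 2 = 2·(1), so 2 | h(1).
Suppose the result is true for r = p, i.e. 2 | h(p). Then
4^{p+1} − 2^{p+1} = 4·4^p − 2·2^p = 4·(4^p − 2^p) + (2)·2^p. The first term is divisible by 2 by the inductive hypothesis, and the second term (2)·2^p is divisible by 2 since 2 | 2. Hence 2 | h(p+1).
By induction, the statement is established for all r ≥ 1.
Therefore the largest such d is 2.

d = 2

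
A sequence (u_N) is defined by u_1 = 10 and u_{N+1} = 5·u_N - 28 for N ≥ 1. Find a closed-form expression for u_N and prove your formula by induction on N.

Computing the first terms: u_1 = 10, u_2 = 22, u_3 = 82. This suggests u_N = 3·5^(N - 1) + 7.
When N = 1: the formula gives 10 = 10 = u_1.
Inductive step: assume the claim holds for N = k, so u_k = 3·5^(k - 1) + 7.
Then u_{k+1} = 5·u_k - 28 = 5·(3·5^(k - 1) + 7) - 28 = 3·5^k + 7 = 3·5^((k+1) - 1) + 7,
which is the claimed formula at N = k+1.
By induction, the statement is established for all N ≥ 1.

u_N = 3·5^(N - 1) + 7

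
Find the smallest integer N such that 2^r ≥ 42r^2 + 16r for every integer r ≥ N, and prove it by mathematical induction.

N = 13

At r = 12: 4096 < 6240, so the inequality fails and N ≥ 13. We prove 2^r ≥ 42r^2 + 16r for all r ≥ 13.
For the base case r = 13: 2^r = 8192 and 42r^2 + 16r = 7306, so 8192 ≥ 7306.
Suppose the result is true for r = m, so 2^m ≥ 42m^2 + 16m.
Then 2^(m + 1) = 2·(2^m) ≥ 2·(42m^2 + 16m).
Also, for m ≥ 13 we have 2·(42m^2 + 16m) ≥ 42(m+1)^2 + 16(m+1), since 2·(42m^2 + 16m) − (42(m+1)^2 + 16(m+1)) = 42m^2 - 68m - 58, which is nonnegative for all m ≥ 13.
Combining, 2^(m + 1) ≥ 42(m+1)^2 + 16(m+1).
By induction, the statement is established for all r ≥ 13.
Hence the smallest such N is 13.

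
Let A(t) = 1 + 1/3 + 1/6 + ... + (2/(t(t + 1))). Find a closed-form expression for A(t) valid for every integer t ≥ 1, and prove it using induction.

We claim A(t) = 2t/(t + 1) for all t ≥ 1.
Base step (t = 1): A(1) = 1, and the closed form gives 1. They agree.
Inductive step: suppose the statement holds for some p ≥ 1, so A(p) = 2p/(p + 1).
Then A(p+1) = A(p) + (2/((p + 1)(p + 2))) = (2p/(p + 1)) + (2/((p + 1)(p + 2))).
Simplifying, A(p+1) = 2(p + 1)/(p + 2) = 2(p+1)/((p+1) + 1),
which is the closed form with t = p+1.
This completes the induction.

A(t) = 2t/(t + 1)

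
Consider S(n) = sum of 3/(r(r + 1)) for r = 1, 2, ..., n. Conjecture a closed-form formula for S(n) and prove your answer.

S(n) = 3n/(n + 1)

We claim S(n) = 3n/(n + 1) for all n ≥ 1.
Base case (n = 1): S(1) = 3/2, and the closed form gives 3/2. They agree.
Inductive step: suppose the statement holds for some r ≥ 1, so S(r) = 3r/(r + 1).
Then S(r+1) = S(r) + (3/((r + 1)(r + 2))) = (3r/(r + 1)) + (3/((r + 1)(r + 2))).
Simplifying, S(r+1) = 3(r + 1)/(r + 2) = 3(r+1)/((r+1) + 1),
which is the closed form with n = r+1.
By the principle of mathematical induction, the result holds for all n ≥ 1.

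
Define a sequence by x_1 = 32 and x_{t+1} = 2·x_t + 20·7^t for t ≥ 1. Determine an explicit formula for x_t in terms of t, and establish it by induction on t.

x_t = 2^(t + 1) + 4·7^t

Computing the first terms: x_1 = 32, x_2 = 204, x_3 = 1388. This suggests x_t = 2^(t + 1) + 4·7^t.
For the base case t = 1: the formula gives 32 = 32 = x_1.
Inductive step: suppose the statement holds for some i ≥ 1, so x_i = 2^(i + 1) + 4·7^i.
Then x_{i+1} = 2·x_i + 20·7^i = 2·(2^(i + 1) + 4·7^i) + 20·7^i = 2^(i + 2) + 4·7^(i + 1) = 2^((i+1) + 1) + 4·7^(i+1),
which is the claimed formula at t = i+1.
By induction, the statement is established for all t ≥ 1.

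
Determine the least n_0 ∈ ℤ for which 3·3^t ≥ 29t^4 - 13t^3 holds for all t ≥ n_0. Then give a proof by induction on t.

n_0 = 11

At t = 10: 177147 < 277000, so the inequality fails and n_0 ≥ 11. We prove 3·3^t ≥ 29t^4 - 13t^3 for all t ≥ 11.
Base step (t = 11): 3·3^t = 531441 and 29t^4 - 13t^3 = 407286, so 531441 ≥ 407286.
For the inductive step, assume it holds for an arbitrary i ≥ 11, so 3·3^i ≥ 29i^4 - 13i^3.
Then 3·3^(i + 1) = 3·(3·3^i) ≥ 3·(29i^4 - 13i^3).
Also, for i ≥ 11 we have 3·(29i^4 - 13i^3) ≥ 29(i+1)^4 - 13(i+1)^3, since 3·(29i^4 - 13i^3) − (29(i+1)^4 - 13(i+1)^3) = 58i^4 - 142i^3 - 135i^2 - 77i - 16, which is nonnegative for all i ≥ 11.
Combining, 3·3^(i + 1) ≥ 29(i+1)^4 - 13(i+1)^3.
By induction, the statement is established for all t ≥ 11.
Hence the smallest such n_0 is 11.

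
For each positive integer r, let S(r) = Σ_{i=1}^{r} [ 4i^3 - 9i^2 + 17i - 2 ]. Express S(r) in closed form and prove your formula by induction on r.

S(r) = r(r^3 - r^2 + 5r + 5)

We claim S(r) = r(r^3 - r^2 + 5r + 5) for all r ≥ 1.
When r = 1: S(1) = 10, and the closed form gives 10. They agree.
Inductive step: suppose the statement holds for some i ≥ 1, so S(i) = i(i^3 - i^2 + 5i + 5).
Then S(i+1) = S(i) + (4i^3 + 3i^2 + 11i + 10) = (i(i^3 - i^2 + 5i + 5)) + (4i^3 + 3i^2 + 11i + 10).
Simplifying, S(i+1) = (i + 1)(i^3 + 2i^2 + 6i + 10) = (i+1)((i+1)^3 - (i+1)^2 + 5(i+1) + 5),
which is the closed form with r = i+1.
By induction, the statement is established for all r ≥ 1.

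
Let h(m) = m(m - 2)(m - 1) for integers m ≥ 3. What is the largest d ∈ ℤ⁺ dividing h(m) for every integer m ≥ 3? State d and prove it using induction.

d = 6

Computing the first values: h(3) = 6 and h(4) = 24; gcd(6, 24) = 6, so d ≤ 6.
We prove 6 | m(m - 2)(m - 1) for all m ≥ 3 by induction on m.
When m = 3: h(3) = 6 = 6·(1), so 6 | h(3).
For the inductive step, assume it holds for an arbitrary j ≥ 3, i.e. 6 | h(j). Then
h(j+1) − h(j) = (j-1)·j·(j+1) − (j-2)·(j-1)·j = (j-1)·j·[(j+1) − (j-2)] = 3·(j-1)·j. The product of 2 consecutive integers is divisible by (2)! = 2, so h(j+1) − h(j) is divisible by 3·2 = 6. By the inductive hypothesis 6 | h(j), hence 6 | h(j+1).
By induction, the statement is established for all m ≥ 3.
Therefore the largest such d is 6.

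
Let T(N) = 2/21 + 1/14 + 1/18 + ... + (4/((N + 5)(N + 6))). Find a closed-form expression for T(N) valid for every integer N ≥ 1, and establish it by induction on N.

We claim T(N) = 2N/(3(N + 6)) for all N ≥ 1.
Base case (N = 1): T(1) = 2/21, and the closed form gives 2/21. They agree.
Suppose the result is true for N = i, so T(i) = 2i/(3(i + 6)).
Then T(i+1) = T(i) + (4/((i + 6)(i + 7))) = (2i/(3(i + 6))) + (4/((i + 6)(i + 7))).
Simplifying, T(i+1) = 2(i + 1)/(3(i + 7)) = 2(i+1)/(3((i+1) + 6)),
which is the closed form with N = i+1.
By induction, the statement is established for all N ≥ 1.

T(N) = 2N/(3(N + 6))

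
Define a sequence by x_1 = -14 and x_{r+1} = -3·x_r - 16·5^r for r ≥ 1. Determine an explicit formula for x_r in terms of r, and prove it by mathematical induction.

x_r = -4(-3)^(r - 1) - 2·5^r

Computing the first terms: x_1 = -14, x_2 = -38, x_3 = -286. This suggests x_r = -4(-3)^(r - 1) - 2·5^r.
For the base case r = 1: the formula gives -14 = -14 = x_1.
Inductive step: assume the claim holds for r = k, so x_k = -4(-3)^(k - 1) - 2·5^k.
Then x_{k+1} = -3·x_k - 16·5^k = -3·(-4(-3)^(k - 1) - 2·5^k) - 16·5^k = -4(-3)^k - 2·5^(k + 1) = -4(-3)^((k+1) - 1) - 2·5^(k+1),
which is the claimed formula at r = k+1.
By induction, the statement is established for all r ≥ 1.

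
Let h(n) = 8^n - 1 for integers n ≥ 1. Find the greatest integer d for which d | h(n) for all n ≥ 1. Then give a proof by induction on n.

Computing the first values: h(1) = 7 and h(2) = 63; gcd(7, 63) = 7, so d ≤ 7.
We prove 7 | 8^n - 1 for all n ≥ 1 by induction on n.
When n = 1: h(1) = 7 = 7·(1), so 7 | h(1).
Inductive step: assume the claim holds for n = p, i.e. 7 | h(p). Then
8^{p+1} − 1^{p+1} = 8·8^p − 1·1^p = 8·(8^p − 1^p) + (7)·1^p. The first term is divisible by 7 by the inductive hypothesis, and the second term (7)·1^p is divisible by 7 since 7 | 7. Hence 7 | h(p+1).
Hence, by induction on n, the claim holds for every n ≥ 1.
Therefore the largest such d is 7.

d = 7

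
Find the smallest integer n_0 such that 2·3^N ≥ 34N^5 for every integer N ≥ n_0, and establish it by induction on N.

At N = 14: 9565938 < 18286016, so the inequality fails and n_0 ≥ 15. We prove 2·3^N ≥ 34N^5 for all N ≥ 15.
For the base case N = 15: 2·3^N = 28697814 and 34N^5 = 25818750, so 28697814 ≥ 25818750.
Inductive step: assume the claim holds for N = j, so 2·3^j ≥ 34j^5.
Then 2·3^(j + 1) = 3·(2·3^j) ≥ 3·(34j^5).
Also, for j ≥ 15 we have 3·(34j^5) ≥ 34(j+1)^5, since 3 ≥ (1 + 1/j)^5 for all j ≥ 15.
Combining, 2·3^(j + 1) ≥ 34(j+1)^5.
This completes the induction.
Hence the smallest such n_0 is 15.

n_0 = 15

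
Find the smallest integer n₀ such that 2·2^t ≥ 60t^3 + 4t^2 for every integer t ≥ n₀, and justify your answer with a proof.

At t = 17: 262144 < 295936, so the inequality fails and n₀ ≥ 18. We prove 2·2^t ≥ 60t^3 + 4t^2 for all t ≥ 18.
Base step (t = 18): 2·2^t = 524288 and 60t^3 + 4t^2 = 351216, so 524288 ≥ 351216.
Inductive step: suppose the statement holds for some m ≥ 18, so 2·2^m ≥ 60m^3 + 4m^2.
Then 2·2^(m + 1) = 2·(2·2^m) ≥ 2·(60m^3 + 4m^2).
Also, for m ≥ 18 we have 2·(60m^3 + 4m^2) ≥ 60(m+1)^3 + 4(m+1)^2, since 2·(60m^3 + 4m^2) − (60(m+1)^3 + 4(m+1)^2) = 60m^3 - 176m^2 - 188m - 64, which is nonnegative for all m ≥ 18.
Combining, 2·2^(m + 1) ≥ 60(m+1)^3 + 4(m+1)^2.
By the principle of mathematical induction, the result holds for all t ≥ 18.
Hence the smallest such n₀ is 18.

n₀ = 18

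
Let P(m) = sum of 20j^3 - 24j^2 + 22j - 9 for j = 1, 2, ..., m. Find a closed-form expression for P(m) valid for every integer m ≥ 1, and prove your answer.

P(m) = m(5m^3 + 2m^2 + 4m - 2)

We claim P(m) = m(5m^3 + 2m^2 + 4m - 2) for all m ≥ 1.
For the base case m = 1: P(1) = 9, and the closed form gives 9. They agree.
Inductive step: suppose the statement holds for some j ≥ 1, so P(j) = j(5j^3 + 2j^2 + 4j - 2).
Then P(j+1) = P(j) + (20j^3 + 36j^2 + 34j + 9) = (j(5j^3 + 2j^2 + 4j - 2)) + (20j^3 + 36j^2 + 34j + 9).
Simplifying, P(j+1) = (j + 1)(5j^3 + 17j^2 + 23j + 9) = (j+1)(5(j+1)^3 + 2(j+1)^2 + 4(j+1) - 2),
which is the closed form with m = j+1.
By induction, the statement is established for all m ≥ 1.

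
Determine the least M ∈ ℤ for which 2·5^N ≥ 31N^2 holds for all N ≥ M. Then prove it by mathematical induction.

M = 4

At N = 3: 250 < 279, so the inequality fails and M ≥ 4. We prove 2·5^N ≥ 31N^2 for all N ≥ 4.
Base case (N = 4): 2·5^N = 1250 and 31N^2 = 496, so 1250 ≥ 496.
Inductive step: assume the claim holds for N = j, so 2·5^j ≥ 31j^2.
Then 2·5^(j + 1) = 5·(2·5^j) ≥ 5·(31j^2).
Also, for j ≥ 4 we have 5·(31j^2) ≥ 31(j+1)^2, since 5 ≥ (1 + 1/j)^2 for all j ≥ 4.
Combining, 2·5^(j + 1) ≥ 31(j+1)^2.
This completes the induction.
Hence the smallest such M is 4.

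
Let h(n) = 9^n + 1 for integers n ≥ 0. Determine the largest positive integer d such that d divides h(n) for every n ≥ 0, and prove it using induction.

Computing the first values: h(0) = 2 and h(1) = 10; gcd(2, 10) = 2, so d ≤ 2.
We prove 2 | 9^n + 1 for all n ≥ 0 by induction on n.
For the base case n = 0: h(0) = 2 = 2·(1), so 2 | h(0).
Inductive step: assume the claim holds for n = i, i.e. 2 | h(i). Then
h(i+1) = 9^(i+1) + 1 = 9·(9^i + 1) - 8 = 9·h(i) - 8. The first term is divisible by 2 by the inductive hypothesis, and -8 is divisible by 2. Hence 2 | h(i+1).
This completes the induction.
Therefore the largest such d is 2.

d = 2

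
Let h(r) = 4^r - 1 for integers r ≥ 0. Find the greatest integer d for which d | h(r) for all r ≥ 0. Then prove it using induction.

Computing the first values: h(0) = 0 and h(1) = 3; gcd(0, 3) = 3, so d ≤ 3.
We prove 3 | 4^r - 1 for all r ≥ 0 by induction on r.
Base step (r = 0): h(0) = 0 = 3·(0), so 3 | h(0).
Inductive step: assume the claim holds for r = k, i.e. 3 | h(k). Then
h(k+1) = 4^(k+1) - 1 = 4·(4^k - 1) + 3 = 4·h(k) + 3. The first term is divisible by 3 by the inductive hypothesis, and 3 is divisible by 3. Hence 3 | h(k+1).
By the principle of mathematical induction, the result holds for all r ≥ 0.
Therefore the largest such d is 3.

d = 3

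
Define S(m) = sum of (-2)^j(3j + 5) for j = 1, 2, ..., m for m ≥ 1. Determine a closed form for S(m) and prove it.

S(m) = 2(-2)^m(m + 2) - 4

We claim S(m) = 2(-2)^m(m + 2) - 4 for all m ≥ 1.
Base step (m = 1): S(1) = -16, and the closed form gives -16. They agree.
Inductive step: assume the claim holds for m = j, so S(j) = 2(-2)^j(j + 2) - 4.
Then S(j+1) = S(j) + ((-2)^(j + 1)(3j + 8)) = (2(-2)^j(j + 2) - 4) + ((-2)^(j + 1)(3j + 8)).
Simplifying, S(j+1) = -4(-2)^j·j - 12(-2)^j - 4 = 2(-2)^(j+1)((j+1) + 2) - 4,
which is the closed form with m = j+1.
This completes the induction.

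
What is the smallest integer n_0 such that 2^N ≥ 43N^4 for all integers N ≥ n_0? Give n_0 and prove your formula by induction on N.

n_0 = 24

At N = 23: 8388608 < 12033163, so the inequality fails and n_0 ≥ 24. We prove 2^N ≥ 43N^4 for all N ≥ 24.
For the base case N = 24: 2^N = 16777216 and 43N^4 = 14266368, so 16777216 ≥ 14266368.
For the inductive step, assume it holds for an arbitrary j ≥ 24, so 2^j ≥ 43j^4.
Then 2^(j + 1) = 2·(2^j) ≥ 2·(43j^4).
Also, for j ≥ 24 we have 2·(43j^4) ≥ 43(j+1)^4, since 2 ≥ (1 + 1/j)^4 for all j ≥ 24.
Combining, 2^(j + 1) ≥ 43(j+1)^4.
Hence, by induction on N, the claim holds for every N ≥ 24.
Hence the smallest such n_0 is 24.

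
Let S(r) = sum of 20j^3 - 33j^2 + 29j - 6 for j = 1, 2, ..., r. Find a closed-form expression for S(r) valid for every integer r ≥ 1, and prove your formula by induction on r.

We claim S(r) = r(5r^3 - r^2 + 3r + 3) for all r ≥ 1.
For the base case r = 1: S(1) = 10, and the closed form gives 10. They agree.
Inductive step: suppose the statement holds for some j ≥ 1, so S(j) = j(5j^3 - j^2 + 3j + 3).
Then S(j+1) = S(j) + (20j^3 + 27j^2 + 23j + 10) = (j(5j^3 - j^2 + 3j + 3)) + (20j^3 + 27j^2 + 23j + 10).
Simplifying, S(j+1) = (j + 1)(5j^3 + 14j^2 + 16j + 10) = (j+1)(5(j+1)^3 - (j+1)^2 + 3(j+1) + 3),
which is the closed form with r = j+1.
By the principle of mathematical induction, the result holds for all r ≥ 1.

S(r) = r(5r^3 - r^2 + 3r + 3)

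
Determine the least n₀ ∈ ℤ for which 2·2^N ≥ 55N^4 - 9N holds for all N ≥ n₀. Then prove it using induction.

At N = 22: 8388608 < 12883882, so the inequality fails and n₀ ≥ 23. We prove 2·2^N ≥ 55N^4 - 9N for all N ≥ 23.
Base case (N = 23): 2·2^N = 16777216 and 55N^4 - 9N = 15391048, so 16777216 ≥ 15391048.
Suppose the result is true for N = m, so 2·2^m ≥ 55m^4 - 9m.
Then 2·2^(m + 1) = 2·(2·2^m) ≥ 2·(55m^4 - 9m).
Also, for m ≥ 23 we have 2·(55m^4 - 9m) ≥ 55(m+1)^4 - 9(m+1), since 2·(55m^4 - 9m) − (55(m+1)^4 - 9(m+1)) = 55m^4 - 220m^3 - 330m^2 - 229m - 46, which is nonnegative for all m ≥ 23.
Combining, 2·2^(m + 1) ≥ 55(m+1)^4 - 9(m+1).
Hence, by induction on N, the claim holds for every N ≥ 23.
Hence the smallest such n₀ is 23.

n₀ = 23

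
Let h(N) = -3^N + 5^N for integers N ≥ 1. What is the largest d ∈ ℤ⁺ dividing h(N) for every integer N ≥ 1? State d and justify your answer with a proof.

Computing the first values: h(1) = 2 and h(2) = 16; gcd(2, 16) = 2, so d ≤ 2.
We prove 2 | -3^N + 5^N for all N ≥ 1 by induction on N.
Base step (N = 1): h(1) = 2 = 2·(1), so 2 | h(1).
Inductive step: assume the claim holds for N = k, i.e. 2 | h(k). Then
5^{k+1} − 3^{k+1} = 5·5^k − 3·3^k = 5·(5^k − 3^k) + (2)·3^k. The first term is divisible by 2 by the inductive hypothesis, and the second term (2)·3^k is divisible by 2 since 2 | 2. Hence 2 | h(k+1).
By the principle of mathematical induction, the result holds for all N ≥ 1.
Therefore the largest such d is 2.

d = 2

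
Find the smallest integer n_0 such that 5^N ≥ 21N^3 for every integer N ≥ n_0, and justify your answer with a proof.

n_0 = 5

At N = 4: 625 < 1344, so the inequality fails and n_0 ≥ 5. We prove 5^N ≥ 21N^3 for all N ≥ 5.
Base step (N = 5): 5^N = 3125 and 21N^3 = 2625, so 3125 ≥ 2625.
For the inductive step, assume it holds for an arbitrary i ≥ 5, so 5^i ≥ 21i^3.
Then 5^(i + 1) = 5·(5^i) ≥ 5·(21i^3).
Also, for i ≥ 5 we have 5·(21i^3) ≥ 21(i+1)^3, since 5 ≥ (1 + 1/i)^3 for all i ≥ 5.
Combining, 5^(i + 1) ≥ 21(i+1)^3.
By induction, the statement is established for all N ≥ 5.
Hence the smallest such n_0 is 5.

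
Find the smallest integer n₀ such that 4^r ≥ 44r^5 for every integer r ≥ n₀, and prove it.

At r = 11: 4194304 < 7086244, so the inequality fails and n₀ ≥ 12. We prove 4^r ≥ 44r^5 for all r ≥ 12.
When r = 12: 4^r = 16777216 and 44r^5 = 10948608, so 16777216 ≥ 10948608.
Inductive step: assume the claim holds for r = i, so 4^i ≥ 44i^5.
Then 4^(i + 1) = 4·(4^i) ≥ 4·(44i^5).
Also, for i ≥ 12 we have 4·(44i^5) ≥ 44(i+1)^5, since 4 ≥ (1 + 1/i)^5 for all i ≥ 12.
Combining, 4^(i + 1) ≥ 44(i+1)^5.
By induction, the statement is established for all r ≥ 12.
Hence the smallest such n₀ is 12.

n₀ = 12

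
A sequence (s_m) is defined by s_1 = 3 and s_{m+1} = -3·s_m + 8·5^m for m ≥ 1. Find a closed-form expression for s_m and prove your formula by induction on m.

Computing the first terms: s_1 = 3, s_2 = 31, s_3 = 107. This suggests s_m = -2(-3)^(m - 1) + 5^m.
Base step (m = 1): the formula gives 3 = 3 = s_1.
Suppose the result is true for m = k, so s_k = -2(-3)^(k - 1) + 5^k.
Then s_{k+1} = -3·s_k + 8·5^k = -3·(-2(-3)^(k - 1) + 5^k) + 8·5^k = -2(-3)^k + 5^(k + 1) = -2(-3)^((k+1) - 1) + 5^(k+1),
which is the claimed formula at m = k+1.
This completes the induction.

s_m = -2(-3)^(m - 1) + 5^m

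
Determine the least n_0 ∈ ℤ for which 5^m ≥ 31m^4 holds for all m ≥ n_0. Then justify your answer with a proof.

n_0 = 7

At m = 6: 15625 < 40176, so the inequality fails and n_0 ≥ 7. We prove 5^m ≥ 31m^4 for all m ≥ 7.
Base step (m = 7): 5^m = 78125 and 31m^4 = 74431, so 78125 ≥ 74431.
Inductive step: assume the claim holds for m = k, so 5^k ≥ 31k^4.
Then 5^(k + 1) = 5·(5^k) ≥ 5·(31k^4).
Also, for k ≥ 7 we have 5·(31k^4) ≥ 31(k+1)^4, since 5 ≥ (1 + 1/k)^4 for all k ≥ 7.
Combining, 5^(k + 1) ≥ 31(k+1)^4.
Hence, by induction on m, the claim holds for every m ≥ 7.
Hence the smallest such n_0 is 7.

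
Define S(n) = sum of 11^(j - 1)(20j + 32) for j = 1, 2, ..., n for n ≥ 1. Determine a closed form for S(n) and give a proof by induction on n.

We claim S(n) = 11^n(2n + 3) - 3 for all n ≥ 1.
For the base case n = 1: S(1) = 52, and the closed form gives 52. They agree.
Inductive step: suppose the statement holds for some j ≥ 1, so S(j) = 11^j(2j + 3) - 3.
Then S(j+1) = S(j) + (11^j(20j + 52)) = (11^j(2j + 3) - 3) + (11^j(20j + 52)).
Simplifying, S(j+1) = 22·11^j·j + 55·11^j - 3 = 11^(j+1)(2(j+1) + 3) - 3,
which is the closed form with n = j+1.
By induction, the statement is established for all n ≥ 1.

S(n) = 11^n(2n + 3) - 3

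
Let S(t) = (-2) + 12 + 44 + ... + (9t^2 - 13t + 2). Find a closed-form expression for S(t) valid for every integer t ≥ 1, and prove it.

We claim S(t) = t(3t^2 - 2t - 3) for all t ≥ 1.
Base step (t = 1): S(1) = -2, and the closed form gives -2. They agree.
Inductive step: assume the claim holds for t = m, so S(m) = m(3m^2 - 2m - 3).
Then S(m+1) = S(m) + (9m^2 + 5m - 2) = (m(3m^2 - 2m - 3)) + (9m^2 + 5m - 2).
Simplifying, S(m+1) = (m + 1)(3m^2 + 4m - 2) = (m+1)(3(m+1)^2 - 2(m+1) - 3),
which is the closed form with t = m+1.
By induction, the statement is established for all t ≥ 1.

S(t) = t(3t^2 - 2t - 3)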